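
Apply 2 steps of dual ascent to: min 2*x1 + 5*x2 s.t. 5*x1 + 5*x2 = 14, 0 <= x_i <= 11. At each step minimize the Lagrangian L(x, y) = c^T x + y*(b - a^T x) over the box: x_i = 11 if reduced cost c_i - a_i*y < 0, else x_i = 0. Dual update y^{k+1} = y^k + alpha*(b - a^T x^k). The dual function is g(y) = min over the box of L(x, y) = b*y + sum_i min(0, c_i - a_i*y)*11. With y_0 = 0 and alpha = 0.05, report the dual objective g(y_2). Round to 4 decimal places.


Dual ascent for LP: min 2*x1 + 5*x2, 5*x1 + 5*x2 = 14, 0 <= x_i <= 11
Step 1: y^k = 0.0, reduced costs: (2.0, 5.0)
  x^k = (0.0, 0.0), subgradient = b - a^T x = 14.0
  y^{k+1} = 0.0 + 0.05*14.0 = 0.7
Step 2: y^k = 0.7, reduced costs: (-1.5, 1.5)
  x^k = (11.0, 0.0), subgradient = b - a^T x = -41.0
  y^{k+1} = 0.7 + 0.05*-41.0 = -1.35
Dual objective at y_2 = -1.35: reduced costs (8.75, 11.75), box minimizer x = (0.0, 0.0)
g(y_2) = b*y + (c1 - a1*y)*x1 + (c2 - a2*y)*x2 = 14*(-1.35) + 8.75*0.0 + 11.75*0.0 = -18.9 + 0.0 + 0.0 = -18.9


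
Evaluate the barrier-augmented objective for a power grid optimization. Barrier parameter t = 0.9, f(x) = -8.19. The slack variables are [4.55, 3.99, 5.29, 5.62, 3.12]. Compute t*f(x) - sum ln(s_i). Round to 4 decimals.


Step 1: Compute log-barrier.
ln values: [1.5151, 1.3838, 1.6658, 1.7263, 1.1378]
phi = -(1.5151 + 1.3838 + 1.6658 + 1.7263 + 1.1378) = -7.4289
Step 2: Compute augmented objective.
t*f(x) = 0.9*-8.19 = -7.371
Total = -7.371 - 7.4289 = -14.7999


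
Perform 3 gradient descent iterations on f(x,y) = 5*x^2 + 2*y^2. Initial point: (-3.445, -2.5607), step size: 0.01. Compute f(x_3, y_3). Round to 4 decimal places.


Gradient descent on f(x,y) = 5*x^2 + 2*y^2.
Starting point: (-3.445, -2.5607), alpha = 0.01
Step 1: grad_x = 2*5*-3.445 = -34.45, grad_y = 2*2*-2.5607 = -10.2428
  x_1 = -3.445 - 0.01*-34.45 = -3.1005
  y_1 = -2.5607 - 0.01*-10.2428 = -2.4583
Step 2: grad_x = 2*5*-3.1005 = -31.005, grad_y = 2*2*-2.4583 = -9.8331
  x_2 = -3.1005 - 0.01*-31.005 = -2.7905
  y_2 = -2.4583 - 0.01*-9.8331 = -2.3599
Step 3: grad_x = 2*5*-2.7905 = -27.9045, grad_y = 2*2*-2.3599 = -9.4398
  x_3 = -2.7905 - 0.01*-27.9045 = -2.5114
  y_3 = -2.3599 - 0.01*-9.4398 = -2.2655
f(-2.5114, -2.2655) = 5*(-2.5114)^2 + 2*(-2.2655)^2 = 41.8011


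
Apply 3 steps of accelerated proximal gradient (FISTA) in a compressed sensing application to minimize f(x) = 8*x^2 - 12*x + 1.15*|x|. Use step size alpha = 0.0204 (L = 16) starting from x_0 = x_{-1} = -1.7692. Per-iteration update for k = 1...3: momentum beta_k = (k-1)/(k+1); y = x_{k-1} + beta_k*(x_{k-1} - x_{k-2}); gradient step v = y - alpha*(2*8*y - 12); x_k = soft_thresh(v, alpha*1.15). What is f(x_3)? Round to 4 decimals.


FISTA on f(x) = 8*x^2 - 12*x + 1.15*|x|
L = 16, alpha = 0.0204
Iteration 1: beta = 0.0, y = -1.7692 + 0.0*(-1.7692 + 1.7692) = -1.7692
  grad(y) = -40.3072, v = y - alpha*grad = -0.9469
  prox(v) = soft_thresh(-0.9469, 0.0235) = -0.9235
Iteration 2: beta = 0.3333, y = -0.9235 + 0.3333*(-0.9235 + 1.7692) = -0.6416
  grad(y) = -22.265, v = y - alpha*grad = -0.1874
  prox(v) = soft_thresh(-0.1874, 0.0235) = -0.1639
Iteration 3: beta = 0.5, y = -0.1639 + 0.5*(-0.1639 + 0.9235) = 0.2159
  grad(y) = -8.5458, v = y - alpha*grad = 0.3902
  prox(v) = soft_thresh(0.3902, 0.0235) = 0.3668
f(x_3) = 8*0.3668^2 - 12*0.3668 + 1.15*|0.3668| = -2.9033


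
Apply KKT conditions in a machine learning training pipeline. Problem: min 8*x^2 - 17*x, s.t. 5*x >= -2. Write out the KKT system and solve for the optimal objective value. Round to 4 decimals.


Step 1: Try lambda = 0 (constraint inactive).
Stationarity: 2*8*x - 17 = 0
x* = 17/(2*8) = 1.0625
Check constraint: 5*1.0625 = 5.3125 >= -2 -- satisfied.
Step 2: Compute optimal value.
f(x*) = 8*1.0625^2 - 17*1.0625 = -9.0313


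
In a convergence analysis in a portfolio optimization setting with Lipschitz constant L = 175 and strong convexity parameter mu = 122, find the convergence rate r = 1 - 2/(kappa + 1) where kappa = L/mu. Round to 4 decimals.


Step 1: Compute the condition number.
kappa = L/mu = 175/122 = 1.4344
Step 2: Compute the convergence rate.
r = 1 - 2/(kappa + 1) = 1 - 2*mu/(L + mu) = (L - mu)/(L + mu) = 53/297 = 0.1785


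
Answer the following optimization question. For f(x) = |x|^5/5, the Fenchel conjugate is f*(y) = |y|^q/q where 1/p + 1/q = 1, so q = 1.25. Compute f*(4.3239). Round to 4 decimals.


The conjugate exponent q satisfies 1/p + 1/q = 1.
p = 5, so q = 5/(5 - 1) = 1.25
|y|^q = 4.3239^1.25 = 6.2351
f*(4.3239) = 6.2351 / 1.25 = 4.9881


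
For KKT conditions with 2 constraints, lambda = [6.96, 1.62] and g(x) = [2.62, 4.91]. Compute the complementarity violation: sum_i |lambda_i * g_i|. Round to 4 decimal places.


KKT complementary slackness check:
lambda_1 * g_1 = 6.96 * 2.62 = 18.2352
lambda_2 * g_2 = 1.62 * 4.91 = 7.9542
Total violation = 18.2352 + 7.9542 = 26.1894


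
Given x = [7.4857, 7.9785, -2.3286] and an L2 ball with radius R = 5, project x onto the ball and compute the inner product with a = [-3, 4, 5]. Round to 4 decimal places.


Step 1: Compute ||x|| (intermediates to 6 decimals).
||x|| = sqrt(7.4857^2 + 7.9785^2 + (-2.3286)^2) = 11.185461
Step 2: Project.
Since ||x|| > R, scale = R/||x|| = 5/11.185461 = 0.447009, proj(x) = scale * x
proj(x) = [3.346175, 3.566461, -1.040905]
Step 3: Dot product.
a^T * proj(x) = -3*3.346175 + 4*3.566461 + 5*(-1.040905) = -0.9772


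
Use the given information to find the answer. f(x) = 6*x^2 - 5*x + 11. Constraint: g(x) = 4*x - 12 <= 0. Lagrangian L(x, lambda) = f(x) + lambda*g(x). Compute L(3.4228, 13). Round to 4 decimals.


Step 1: Evaluate f(x).
f(3.4228) = 6*3.4228^2 - 5*3.4228 + 11 = 64.1794
Step 2: Evaluate g(x).
g(3.4228) = 4*3.4228 - 12 = 1.6912
Step 3: Compute Lagrangian.
L = 64.1794 + 13*1.6912 = 86.165


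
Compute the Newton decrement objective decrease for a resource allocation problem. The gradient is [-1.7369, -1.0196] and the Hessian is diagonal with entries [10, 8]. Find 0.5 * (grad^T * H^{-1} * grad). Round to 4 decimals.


Step 1: H is diagonal, so H^(-1) * g = [-0.1737, -0.1275].
Step 2: g^T H^(-1) g = sum_i g_i^2 / H_ii
  = (-1.7369)^2/10 + (-1.0196)^2/8
  = 0.3017 + 0.1299 = 0.4316
Step 3: Objective decrease = 0.5 * g^T H^(-1) g = 0.2158


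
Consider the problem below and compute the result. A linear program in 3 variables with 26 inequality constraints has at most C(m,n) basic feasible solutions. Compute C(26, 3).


Each vertex corresponds to some choice of n active constraints out of m, so the number of vertices is at most C(m, n) = m! / (n!(m-n)!).
m = 26, n = 3
Numerator: 26 * 25 * 24
Denominator: 3! = 6
C(26, 3) = 2600


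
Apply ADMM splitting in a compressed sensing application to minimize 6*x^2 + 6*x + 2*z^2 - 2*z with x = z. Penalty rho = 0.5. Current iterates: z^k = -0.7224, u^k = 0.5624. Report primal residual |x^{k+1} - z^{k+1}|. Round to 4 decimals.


ADMM iteration with rho = 0.5, z^k = -0.7224, u^k = 0.5624
Step 1: x-update.
Minimize 6*x^2 + 6*x + (0.5/2)*(x + 0.7224 + 0.5624)^2
FOC: (2*6 + 0.5)*x = -6 + 0.5*(-0.7224 - 0.5624)
x^{k+1} = -0.5314
Step 2: z-update.
Minimize 2*z^2 - 2*z + (0.5/2)*(-0.5314 - z + 0.5624)^2
FOC: (2*2 + 0.5)*z = 2 + 0.5*(-0.5314 + 0.5624)
z^{k+1} = 0.4479
Step 3: u-update.
u^{k+1} = 0.5624 - 0.5314 - 0.4479 = -0.4169
Step 4: Primal residual = |-0.5314 - 0.4479| = 0.9793


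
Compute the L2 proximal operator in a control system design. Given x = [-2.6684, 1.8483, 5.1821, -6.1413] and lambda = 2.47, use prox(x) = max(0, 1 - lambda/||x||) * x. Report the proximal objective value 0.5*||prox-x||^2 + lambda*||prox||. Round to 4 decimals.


Step 1: Compute ||x||.
||x|| = 8.6664
Step 2: Compute scaling factor.
scale = max(0, 1 - 2.47/8.6664) = 0.715
Step 3: prox(x) = [-1.9079, 1.3215, 3.7052, -4.391]
||prox(x)|| = 6.1964
Step 4: Proximal objective.
0.5*||prox-x||^2 = 3.0505
lambda*||prox|| = 15.3051
Total = 18.3555


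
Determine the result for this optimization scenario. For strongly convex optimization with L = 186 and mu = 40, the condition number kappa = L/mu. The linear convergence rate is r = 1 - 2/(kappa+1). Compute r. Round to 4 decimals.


Step 1: Compute the condition number.
kappa = L/mu = 186/40 = 4.65
Step 2: Compute the convergence rate.
r = 1 - 2/(kappa + 1) = 1 - 2*mu/(L + mu) = (L - mu)/(L + mu) = 146/226 = 0.646


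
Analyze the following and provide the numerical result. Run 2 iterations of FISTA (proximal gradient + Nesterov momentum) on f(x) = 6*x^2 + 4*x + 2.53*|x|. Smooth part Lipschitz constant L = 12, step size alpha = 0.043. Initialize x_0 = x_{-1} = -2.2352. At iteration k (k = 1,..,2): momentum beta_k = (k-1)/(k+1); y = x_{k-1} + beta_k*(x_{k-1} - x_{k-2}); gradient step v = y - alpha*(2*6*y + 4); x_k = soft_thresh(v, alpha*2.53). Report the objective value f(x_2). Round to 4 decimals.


FISTA on f(x) = 6*x^2 + 4*x + 2.53*|x|
L = 12, alpha = 0.043
Iteration 1: beta = 0.0, y = -2.2352 + 0.0*(-2.2352 + 2.2352) = -2.2352
  grad(y) = -22.8224, v = y - alpha*grad = -1.2538
  prox(v) = soft_thresh(-1.2538, 0.1088) = -1.145
Iteration 2: beta = 0.3333, y = -1.145 + 0.3333*(-1.145 + 2.2352) = -0.7817
  grad(y) = -5.3799, v = y - alpha*grad = -0.5503
  prox(v) = soft_thresh(-0.5503, 0.1088) = -0.4415
f(x_2) = 6*(-0.4415)^2 + 4*(-0.4415) + 2.53*|-0.4415| = 0.5207


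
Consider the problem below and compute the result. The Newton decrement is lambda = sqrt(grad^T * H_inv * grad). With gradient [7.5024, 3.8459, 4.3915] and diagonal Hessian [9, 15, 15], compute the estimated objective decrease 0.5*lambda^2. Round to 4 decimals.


Step 1: H is diagonal, so H^(-1) * g = [0.8336, 0.2564, 0.2928].
Step 2: g^T H^(-1) g = sum_i g_i^2 / H_ii
  = (7.5024)^2/9 + (3.8459)^2/15 + (4.3915)^2/15
  = 6.254 + 0.9861 + 1.2857 = 8.5257
Step 3: Objective decrease = 0.5 * g^T H^(-1) g = 4.2629


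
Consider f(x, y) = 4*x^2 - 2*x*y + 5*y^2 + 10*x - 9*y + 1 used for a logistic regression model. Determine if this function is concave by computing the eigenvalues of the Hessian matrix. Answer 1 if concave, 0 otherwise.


The Hessian of f(x,y) = 4*x^2 - 2*x*y + 5*y^2 + 10*x - 9*y + 1 is:
H = [[8, -2], [-2, 10]]
Trace = 8 + 10 = 18
Determinant = 8*10 - (-2)^2 = 76
Discriminant = (18)^2 - 4*76 = 20.0
Eigenvalues: lambda_1 = 6.7639, lambda_2 = 11.2361
The function is not concave.

0


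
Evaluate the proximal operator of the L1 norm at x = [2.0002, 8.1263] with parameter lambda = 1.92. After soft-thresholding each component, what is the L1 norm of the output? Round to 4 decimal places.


Soft-thresholding with lambda = 1.92:
prox(2.0002) = sign(2.0002)*max(|2.0002| - 1.92, 0) = 0.0802
prox(8.1263) = sign(8.1263)*max(|8.1263| - 1.92, 0) = 6.2063
prox(x) = [0.0802, 6.2063]
||prox(x)||_1 = 0.0802 + 6.2063 = 6.2865


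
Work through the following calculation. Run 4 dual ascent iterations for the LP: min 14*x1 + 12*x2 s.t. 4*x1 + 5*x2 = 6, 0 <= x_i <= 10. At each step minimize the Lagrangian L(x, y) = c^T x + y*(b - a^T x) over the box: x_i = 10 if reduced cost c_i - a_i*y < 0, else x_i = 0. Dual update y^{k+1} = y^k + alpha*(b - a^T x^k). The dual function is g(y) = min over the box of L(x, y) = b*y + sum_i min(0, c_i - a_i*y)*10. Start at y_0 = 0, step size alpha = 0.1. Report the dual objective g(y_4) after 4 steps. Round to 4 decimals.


Dual ascent for LP: min 14*x1 + 12*x2, 4*x1 + 5*x2 = 6, 0 <= x_i <= 10
Step 1: y^k = 0.0, reduced costs: (14.0, 12.0)
  x^k = (0.0, 0.0), subgradient = b - a^T x = 6.0
  y^{k+1} = 0.0 + 0.1*6.0 = 0.6
Step 2: y^k = 0.6, reduced costs: (11.6, 9.0)
  x^k = (0.0, 0.0), subgradient = b - a^T x = 6.0
  y^{k+1} = 0.6 + 0.1*6.0 = 1.2
Step 3: y^k = 1.2, reduced costs: (9.2, 6.0)
  x^k = (0.0, 0.0), subgradient = b - a^T x = 6.0
  y^{k+1} = 1.2 + 0.1*6.0 = 1.8
Step 4: y^k = 1.8, reduced costs: (6.8, 3.0)
  x^k = (0.0, 0.0), subgradient = b - a^T x = 6.0
  y^{k+1} = 1.8 + 0.1*6.0 = 2.4
Dual objective at y_4 = 2.4: reduced costs (4.4, 0.0), box minimizer x = (0.0, 0.0)
g(y_4) = b*y + (c1 - a1*y)*x1 + (c2 - a2*y)*x2 = 6*2.4 + 4.4*0.0 + 0.0*0.0 = 14.4 + 0.0 + 0.0 = 14.4


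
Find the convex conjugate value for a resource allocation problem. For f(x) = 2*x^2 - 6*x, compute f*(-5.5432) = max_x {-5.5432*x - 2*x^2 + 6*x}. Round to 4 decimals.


f*(y) = sup_x {y*x - a*x^2 - b*x} = sup_x {(y-b)*x - a*x^2}
FOC: (y - b) - 2a*x = 0 => x* = (y - b)/(2a)
x* = (-5.5432 + 6)/(2*2) = 0.1142
f*(-5.5432) = (y-b)^2/(4a) = (-5.5432 + 6)^2/(4*2)
= 0.2087/8 = 0.0261


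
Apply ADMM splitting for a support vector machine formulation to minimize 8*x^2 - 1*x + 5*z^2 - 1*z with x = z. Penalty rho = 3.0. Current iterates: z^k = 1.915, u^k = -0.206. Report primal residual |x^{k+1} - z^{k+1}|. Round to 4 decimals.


ADMM iteration with rho = 3.0, z^k = 1.915, u^k = -0.206
Step 1: x-update.
Minimize 8*x^2 - 1*x + (3.0/2)*(x - 1.915 - 0.206)^2
FOC: (2*8 + 3.0)*x = 1 + 3.0*(1.915 + 0.206)
x^{k+1} = 0.3875
Step 2: z-update.
Minimize 5*z^2 - 1*z + (3.0/2)*(0.3875 - z - 0.206)^2
FOC: (2*5 + 3.0)*z = 1 + 3.0*(0.3875 - 0.206)
z^{k+1} = 0.1188
Step 3: u-update.
u^{k+1} = -0.206 + 0.3875 - 0.1188 = 0.0627
Step 4: Primal residual = |0.3875 - 0.1188| = 0.2687


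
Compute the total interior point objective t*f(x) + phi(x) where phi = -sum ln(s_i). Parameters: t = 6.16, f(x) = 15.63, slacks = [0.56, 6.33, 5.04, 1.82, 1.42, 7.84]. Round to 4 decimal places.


Step 1: Compute log-barrier.
ln values: [-0.5798, 1.8453, 1.6174, 0.5988, 0.3507, 2.0592]
phi = -(-0.5798 + 1.8453 + 1.6174 + 0.5988 + 0.3507 + 2.0592) = -5.8916
Step 2: Compute augmented objective.
t*f(x) = 6.16*15.63 = 96.2808
Total = 96.2808 - 5.8916 = 90.3892


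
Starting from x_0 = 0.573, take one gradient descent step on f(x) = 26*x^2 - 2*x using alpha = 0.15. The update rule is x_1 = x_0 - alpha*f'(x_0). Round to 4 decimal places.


We compute the gradient at x_0 and apply the update.
f'(x) = 52*x - 2
f'(0.573) = 52*0.573 - 2 = 27.796
x_1 = 0.573 - 0.15*27.796 = -3.5964


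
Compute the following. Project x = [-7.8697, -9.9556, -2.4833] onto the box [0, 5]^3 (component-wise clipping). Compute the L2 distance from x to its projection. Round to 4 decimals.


Project each component onto [0, 5].
clip(-7.8697) = 0.0, clip(-9.9556) = 0.0, clip(-2.4833) = 0.0
Projection = [0.0, 0.0, 0.0]
Squared diffs: [61.9322, 99.114, 6.1668]
Distance = sqrt(167.213) = 12.9311


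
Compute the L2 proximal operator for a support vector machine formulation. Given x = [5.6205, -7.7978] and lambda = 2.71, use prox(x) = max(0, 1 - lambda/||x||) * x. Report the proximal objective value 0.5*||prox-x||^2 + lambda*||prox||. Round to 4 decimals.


Step 1: Compute ||x||.
||x|| = 9.6123
Step 2: Compute scaling factor.
scale = max(0, 1 - 2.71/9.6123) = 0.7181
Step 3: prox(x) = [4.0359, -5.5994]
||prox(x)|| = 6.9023
Step 4: Proximal objective.
0.5*||prox-x||^2 = 3.6721
lambda*||prox|| = 18.7052
Total = 22.3772


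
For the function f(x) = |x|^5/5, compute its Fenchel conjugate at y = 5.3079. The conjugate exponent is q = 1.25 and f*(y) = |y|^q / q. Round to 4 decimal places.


The conjugate exponent q satisfies 1/p + 1/q = 1.
p = 5, so q = 5/(5 - 1) = 1.25
|y|^q = 5.3079^1.25 = 8.0566
f*(5.3079) = 8.0566 / 1.25 = 6.4453


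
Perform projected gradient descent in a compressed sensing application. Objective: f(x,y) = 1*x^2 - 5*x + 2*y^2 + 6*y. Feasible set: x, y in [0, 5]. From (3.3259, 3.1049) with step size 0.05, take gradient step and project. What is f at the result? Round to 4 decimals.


Step 1: Compute gradient at (3.3259, 3.1049).
grad_x = 2*1*3.3259 - 5 = 1.6518
grad_y = 2*2*3.1049 + 6 = 18.4196
Step 2: Gradient step.
x_raw = 3.3259 - 0.05*1.6518 = 3.2433
y_raw = 3.1049 - 0.05*18.4196 = 2.1839
Step 3: Project onto [0, 5].
x_proj = clip(3.2433) = 3.2433
y_proj = clip(2.1839) = 2.1839
Step 4: Evaluate f.
f(3.2433, 2.1839) = 16.945


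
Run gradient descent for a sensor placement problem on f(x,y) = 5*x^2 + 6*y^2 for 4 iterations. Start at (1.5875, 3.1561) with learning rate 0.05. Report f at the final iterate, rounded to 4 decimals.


Gradient descent on f(x,y) = 5*x^2 + 6*y^2.
Starting point: (1.5875, 3.1561), alpha = 0.05
Step 1: grad_x = 2*5*1.5875 = 15.875, grad_y = 2*6*3.1561 = 37.8732
  x_1 = 1.5875 - 0.05*15.875 = 0.7938
  y_1 = 3.1561 - 0.05*37.8732 = 1.2624
Step 2: grad_x = 2*5*0.7938 = 7.9375, grad_y = 2*6*1.2624 = 15.1493
  x_2 = 0.7938 - 0.05*7.9375 = 0.3969
  y_2 = 1.2624 - 0.05*15.1493 = 0.505
Step 3: grad_x = 2*5*0.3969 = 3.9688, grad_y = 2*6*0.505 = 6.0597
  x_3 = 0.3969 - 0.05*3.9688 = 0.1984
  y_3 = 0.505 - 0.05*6.0597 = 0.202
Step 4: grad_x = 2*5*0.1984 = 1.9844, grad_y = 2*6*0.202 = 2.4239
  x_4 = 0.1984 - 0.05*1.9844 = 0.0992
  y_4 = 0.202 - 0.05*2.4239 = 0.0808
f(0.0992, 0.0808) = 5*0.0992^2 + 6*0.0808^2 = 0.0884


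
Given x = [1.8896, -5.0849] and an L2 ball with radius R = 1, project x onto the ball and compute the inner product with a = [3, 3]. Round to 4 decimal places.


Step 1: Compute ||x|| (intermediates to 6 decimals).
||x|| = sqrt(1.8896^2 + (-5.0849)^2) = 5.424647
Step 2: Project.
Since ||x|| > R, scale = R/||x|| = 1/5.424647 = 0.184344, proj(x) = scale * x
proj(x) = [0.348336, -0.937371]
Step 3: Dot product.
a^T * proj(x) = 3*0.348336 + 3*(-0.937371) = -1.7671


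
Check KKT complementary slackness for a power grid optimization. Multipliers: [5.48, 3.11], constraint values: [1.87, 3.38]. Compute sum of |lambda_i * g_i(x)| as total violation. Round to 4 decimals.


KKT complementary slackness check:
lambda_1 * g_1 = 5.48 * 1.87 = 10.2476
lambda_2 * g_2 = 3.11 * 3.38 = 10.5118
Total violation = 10.2476 + 10.5118 = 20.7594


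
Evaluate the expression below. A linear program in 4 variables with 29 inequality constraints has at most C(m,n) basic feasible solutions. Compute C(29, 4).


Each vertex corresponds to some choice of n active constraints out of m, so the number of vertices is at most C(m, n) = m! / (n!(m-n)!).
m = 29, n = 4
Numerator: 29 * 28 * 27 * 26
Denominator: 4! = 24
C(29, 4) = 23751


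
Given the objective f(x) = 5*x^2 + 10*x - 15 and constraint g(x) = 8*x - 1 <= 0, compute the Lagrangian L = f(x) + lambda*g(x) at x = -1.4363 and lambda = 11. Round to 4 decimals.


Step 1: Evaluate f(x).
f(-1.4363) = 5*(-1.4363)^2 + 10*(-1.4363) - 15 = -19.0482
Step 2: Evaluate g(x).
g(-1.4363) = 8*-1.4363 - 1 = -12.4904
Step 3: Compute Lagrangian.
L = -19.0482 + 11*-12.4904 = -156.4426


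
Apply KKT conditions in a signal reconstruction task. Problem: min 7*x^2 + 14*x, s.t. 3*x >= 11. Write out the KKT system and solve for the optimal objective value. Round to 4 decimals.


Step 1: Try lambda = 0 (constraint inactive).
x_unc = -14/(2*7) = -1.0
Check: 3*-1.0 = -3.0 < 11 -- violated!
Step 2: Constraint must be active: 3*x = 11
x* = 11/3 = 3.6667 (rounded; the exact value 11/3 is used below)
lambda = (2*7*(11/3) + 14)/3 = 21.7778
Step 3: Compute optimal value.
f(x*) = 7*(11/3)^2 + 14*(11/3) = 145.4444


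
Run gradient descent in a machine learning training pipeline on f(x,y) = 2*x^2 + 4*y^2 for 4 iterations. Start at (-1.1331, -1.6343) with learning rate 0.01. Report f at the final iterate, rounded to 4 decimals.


Gradient descent on f(x,y) = 2*x^2 + 4*y^2.
Starting point: (-1.1331, -1.6343), alpha = 0.01
Step 1: grad_x = 2*2*-1.1331 = -4.5324, grad_y = 2*4*-1.6343 = -13.0744
  x_1 = -1.1331 - 0.01*-4.5324 = -1.0878
  y_1 = -1.6343 - 0.01*-13.0744 = -1.5036
Step 2: grad_x = 2*2*-1.0878 = -4.3511, grad_y = 2*4*-1.5036 = -12.0284
  x_2 = -1.0878 - 0.01*-4.3511 = -1.0443
  y_2 = -1.5036 - 0.01*-12.0284 = -1.3833
Step 3: grad_x = 2*2*-1.0443 = -4.1771, grad_y = 2*4*-1.3833 = -11.0662
  x_3 = -1.0443 - 0.01*-4.1771 = -1.0025
  y_3 = -1.3833 - 0.01*-11.0662 = -1.2726
Step 4: grad_x = 2*2*-1.0025 = -4.01, grad_y = 2*4*-1.2726 = -10.1809
  x_4 = -1.0025 - 0.01*-4.01 = -0.9624
  y_4 = -1.2726 - 0.01*-10.1809 = -1.1708
f(-0.9624, -1.1708) = 2*(-0.9624)^2 + 4*(-1.1708)^2 = 7.3355


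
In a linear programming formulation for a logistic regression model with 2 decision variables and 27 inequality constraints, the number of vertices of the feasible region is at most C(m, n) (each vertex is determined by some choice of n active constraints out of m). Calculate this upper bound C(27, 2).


Each vertex corresponds to some choice of n active constraints out of m, so the number of vertices is at most C(m, n) = m! / (n!(m-n)!).
m = 27, n = 2
Numerator: 27 * 26
Denominator: 2! = 2
C(27, 2) = 351


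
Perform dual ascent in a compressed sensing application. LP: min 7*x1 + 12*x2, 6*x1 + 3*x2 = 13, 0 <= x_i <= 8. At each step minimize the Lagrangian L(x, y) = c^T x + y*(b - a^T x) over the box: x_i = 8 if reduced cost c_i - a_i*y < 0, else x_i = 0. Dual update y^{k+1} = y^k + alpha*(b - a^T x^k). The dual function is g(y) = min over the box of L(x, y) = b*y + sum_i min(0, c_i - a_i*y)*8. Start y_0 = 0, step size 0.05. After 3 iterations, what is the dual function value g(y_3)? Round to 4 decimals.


Dual ascent for LP: min 7*x1 + 12*x2, 6*x1 + 3*x2 = 13, 0 <= x_i <= 8
Step 1: y^k = 0.0, reduced costs: (7.0, 12.0)
  x^k = (0.0, 0.0), subgradient = b - a^T x = 13.0
  y^{k+1} = 0.0 + 0.05*13.0 = 0.65
Step 2: y^k = 0.65, reduced costs: (3.1, 10.05)
  x^k = (0.0, 0.0), subgradient = b - a^T x = 13.0
  y^{k+1} = 0.65 + 0.05*13.0 = 1.3
Step 3: y^k = 1.3, reduced costs: (-0.8, 8.1)
  x^k = (8.0, 0.0), subgradient = b - a^T x = -35.0
  y^{k+1} = 1.3 + 0.05*-35.0 = -0.45
Dual objective at y_3 = -0.45: reduced costs (9.7, 13.35), box minimizer x = (0.0, 0.0)
g(y_3) = b*y + (c1 - a1*y)*x1 + (c2 - a2*y)*x2 = 13*(-0.45) + 9.7*0.0 + 13.35*0.0 = -5.85 + 0.0 + 0.0 = -5.85


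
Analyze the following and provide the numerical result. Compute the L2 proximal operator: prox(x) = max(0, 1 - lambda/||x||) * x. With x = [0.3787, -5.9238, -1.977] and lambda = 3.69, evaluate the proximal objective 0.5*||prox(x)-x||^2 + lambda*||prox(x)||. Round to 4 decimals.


Step 1: Compute ||x||.
||x|| = 6.2565
Step 2: Compute scaling factor.
scale = max(0, 1 - 3.69/6.2565) = 0.4102
Step 3: prox(x) = [0.1553, -2.43, -0.811]
||prox(x)|| = 2.5665
Step 4: Proximal objective.
0.5*||prox-x||^2 = 6.8081
lambda*||prox|| = 9.4704
Total = 16.2783


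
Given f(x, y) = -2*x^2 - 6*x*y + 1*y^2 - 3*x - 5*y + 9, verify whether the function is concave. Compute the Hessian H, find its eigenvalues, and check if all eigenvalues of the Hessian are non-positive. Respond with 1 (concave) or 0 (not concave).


The Hessian of f(x,y) = -2*x^2 - 6*x*y + 1*y^2 - 3*x - 5*y + 9 is:
H = [[-4, -6], [-6, 2]]
Trace = -4 + 2 = -2
Determinant = -4*2 - (-6)^2 = -44
Discriminant = (-2)^2 - 4*-44 = 180.0
Eigenvalues: lambda_1 = -7.7082, lambda_2 = 5.7082
The function is not concave.

0


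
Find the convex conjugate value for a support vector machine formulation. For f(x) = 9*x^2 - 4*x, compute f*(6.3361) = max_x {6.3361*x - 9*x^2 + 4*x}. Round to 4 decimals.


f*(y) = sup_x {y*x - a*x^2 - b*x} = sup_x {(y-b)*x - a*x^2}
FOC: (y - b) - 2a*x = 0 => x* = (y - b)/(2a)
x* = (6.3361 + 4)/(2*9) = 0.5742
f*(6.3361) = (y-b)^2/(4a) = (6.3361 + 4)^2/(4*9)
= 106.835/36 = 2.9676


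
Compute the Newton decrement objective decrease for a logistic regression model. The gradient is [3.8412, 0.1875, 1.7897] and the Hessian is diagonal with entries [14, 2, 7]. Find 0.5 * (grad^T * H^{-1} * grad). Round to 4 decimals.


Step 1: H is diagonal, so H^(-1) * g = [0.2744, 0.0938, 0.2557].
Step 2: g^T H^(-1) g = sum_i g_i^2 / H_ii
  = (3.8412)^2/14 + (0.1875)^2/2 + (1.7897)^2/7
  = 1.0539 + 0.0176 + 0.4576 = 1.5291
Step 3: Objective decrease = 0.5 * g^T H^(-1) g = 0.7645


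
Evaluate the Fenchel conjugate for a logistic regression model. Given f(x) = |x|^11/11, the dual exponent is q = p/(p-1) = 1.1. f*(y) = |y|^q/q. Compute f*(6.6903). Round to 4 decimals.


The conjugate exponent q satisfies 1/p + 1/q = 1.
p = 11, so q = 11/(11 - 1) = 1.1
|y|^q = 6.6903^1.1 = 8.0908
f*(6.6903) = 8.0908 / 1.1 = 7.3553


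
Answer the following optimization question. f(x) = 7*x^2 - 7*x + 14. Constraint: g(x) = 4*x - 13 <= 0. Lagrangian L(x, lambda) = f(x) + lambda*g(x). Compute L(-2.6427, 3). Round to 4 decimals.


Step 1: Evaluate f(x).
f(-2.6427) = 7*(-2.6427)^2 - 7*(-2.6427) + 14 = 81.3859
Step 2: Evaluate g(x).
g(-2.6427) = 4*-2.6427 - 13 = -23.5708
Step 3: Compute Lagrangian.
L = 81.3859 + 3*-23.5708 = 10.6735


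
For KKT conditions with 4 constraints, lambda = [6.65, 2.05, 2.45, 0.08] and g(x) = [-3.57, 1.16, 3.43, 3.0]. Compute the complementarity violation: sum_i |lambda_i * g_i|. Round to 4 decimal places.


KKT complementary slackness check:
lambda_1 * g_1 = 6.65 * -3.57 = -23.7405
lambda_2 * g_2 = 2.05 * 1.16 = 2.378
lambda_3 * g_3 = 2.45 * 3.43 = 8.4035
lambda_4 * g_4 = 0.08 * 3.0 = 0.24
Total violation = 23.7405 + 2.378 + 8.4035 + 0.24 = 34.762


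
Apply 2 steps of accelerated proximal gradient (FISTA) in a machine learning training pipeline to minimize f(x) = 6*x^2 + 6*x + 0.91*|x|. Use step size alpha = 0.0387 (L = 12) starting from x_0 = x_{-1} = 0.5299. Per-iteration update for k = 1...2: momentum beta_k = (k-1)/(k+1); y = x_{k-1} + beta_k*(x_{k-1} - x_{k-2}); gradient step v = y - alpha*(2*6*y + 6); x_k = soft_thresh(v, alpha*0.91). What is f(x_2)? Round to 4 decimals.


FISTA on f(x) = 6*x^2 + 6*x + 0.91*|x|
L = 12, alpha = 0.0387
Iteration 1: beta = 0.0, y = 0.5299 + 0.0*(0.5299 - 0.5299) = 0.5299
  grad(y) = 12.3588, v = y - alpha*grad = 0.0516
  prox(v) = soft_thresh(0.0516, 0.0352) = 0.0164
Iteration 2: beta = 0.3333, y = 0.0164 + 0.3333*(0.0164 - 0.5299) = -0.1548
  grad(y) = 4.1428, v = y - alpha*grad = -0.3151
  prox(v) = soft_thresh(-0.3151, 0.0352) = -0.2799
f(x_2) = 6*(-0.2799)^2 + 6*(-0.2799) + 0.91*|-0.2799| = -0.9546


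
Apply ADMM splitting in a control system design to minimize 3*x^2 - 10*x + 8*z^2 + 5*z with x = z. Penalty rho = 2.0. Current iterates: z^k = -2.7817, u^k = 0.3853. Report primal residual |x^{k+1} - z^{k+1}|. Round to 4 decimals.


ADMM iteration with rho = 2.0, z^k = -2.7817, u^k = 0.3853
Step 1: x-update.
Minimize 3*x^2 - 10*x + (2.0/2)*(x + 2.7817 + 0.3853)^2
FOC: (2*3 + 2.0)*x = 10 + 2.0*(-2.7817 - 0.3853)
x^{k+1} = 0.4583
Step 2: z-update.
Minimize 8*z^2 + 5*z + (2.0/2)*(0.4583 - z + 0.3853)^2
FOC: (2*8 + 2.0)*z = -5 + 2.0*(0.4583 + 0.3853)
z^{k+1} = -0.1841
Step 3: u-update.
u^{k+1} = 0.3853 + 0.4583 + 0.1841 = 1.0276
Step 4: Primal residual = |0.4583 + 0.1841| = 0.6423


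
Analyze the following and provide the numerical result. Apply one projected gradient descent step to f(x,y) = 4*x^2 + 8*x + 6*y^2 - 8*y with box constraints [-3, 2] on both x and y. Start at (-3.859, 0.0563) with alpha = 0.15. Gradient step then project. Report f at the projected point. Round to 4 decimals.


Step 1: Compute gradient at (-3.859, 0.0563).
grad_x = 2*4*-3.859 + 8 = -22.872
grad_y = 2*6*0.0563 - 8 = -7.3244
Step 2: Gradient step.
x_raw = -3.859 - 0.15*-22.872 = -0.4282
y_raw = 0.0563 - 0.15*-7.3244 = 1.155
Step 3: Project onto [-3, 2].
x_proj = clip(-0.4282) = -0.4282
y_proj = clip(1.155) = 1.155
Step 4: Evaluate f.
f(-0.4282, 1.155) = -3.9283


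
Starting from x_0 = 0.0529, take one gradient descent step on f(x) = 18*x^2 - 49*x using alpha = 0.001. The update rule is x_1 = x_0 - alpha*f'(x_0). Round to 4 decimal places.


We compute the gradient at x_0 and apply the update.
f'(x) = 36*x - 49
f'(0.0529) = 36*0.0529 - 49 = -47.0956
x_1 = 0.0529 - 0.001*-47.0956 = 0.1


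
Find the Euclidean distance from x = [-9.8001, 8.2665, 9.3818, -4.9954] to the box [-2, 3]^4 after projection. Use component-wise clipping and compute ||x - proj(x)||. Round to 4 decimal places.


Project each component onto [-2, 3].
clip(-9.8001) = -2.0, clip(8.2665) = 3.0, clip(9.3818) = 3.0, clip(-4.9954) = -2.0
Projection = [-2.0, 3.0, 3.0, -2.0]
Squared diffs: [60.8416, 27.736, 40.7274, 8.9724]
Distance = sqrt(138.2774) = 11.7591


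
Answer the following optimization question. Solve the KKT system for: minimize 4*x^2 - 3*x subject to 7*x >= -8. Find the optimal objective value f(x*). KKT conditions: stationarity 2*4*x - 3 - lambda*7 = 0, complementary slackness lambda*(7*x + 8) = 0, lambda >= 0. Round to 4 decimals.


Step 1: Try lambda = 0 (constraint inactive).
Stationarity: 2*4*x - 3 = 0
x* = 3/(2*4) = 0.375
Check constraint: 7*0.375 = 2.625 >= -8 -- satisfied.
Step 2: Compute optimal value.
f(x*) = 4*0.375^2 - 3*0.375 = -0.5625


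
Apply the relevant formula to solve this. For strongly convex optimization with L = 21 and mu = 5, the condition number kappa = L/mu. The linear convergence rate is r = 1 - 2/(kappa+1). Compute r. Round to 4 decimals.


Step 1: Compute the condition number.
kappa = L/mu = 21/5 = 4.2
Step 2: Compute the convergence rate.
r = 1 - 2/(kappa + 1) = 1 - 2*mu/(L + mu) = (L - mu)/(L + mu) = 16/26 = 0.6154


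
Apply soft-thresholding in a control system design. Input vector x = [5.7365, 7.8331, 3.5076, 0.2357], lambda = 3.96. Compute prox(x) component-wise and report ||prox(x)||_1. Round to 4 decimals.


Soft-thresholding with lambda = 3.96:
prox(5.7365) = sign(5.7365)*max(|5.7365| - 3.96, 0) = 1.7765
prox(7.8331) = sign(7.8331)*max(|7.8331| - 3.96, 0) = 3.8731
prox(3.5076) = sign(3.5076)*max(|3.5076| - 3.96, 0) = 0.0
prox(0.2357) = sign(0.2357)*max(|0.2357| - 3.96, 0) = 0.0
prox(x) = [1.7765, 3.8731, 0.0, 0.0]
||prox(x)||_1 = 1.7765 + 3.8731 + 0.0 + 0.0 = 5.6496


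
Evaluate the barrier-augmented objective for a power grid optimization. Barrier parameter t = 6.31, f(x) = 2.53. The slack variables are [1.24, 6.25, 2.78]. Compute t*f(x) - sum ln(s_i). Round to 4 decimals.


Step 1: Compute log-barrier.
ln values: [0.2151, 1.8326, 1.0225]
phi = -(0.2151 + 1.8326 + 1.0225) = -3.0701
Step 2: Compute augmented objective.
t*f(x) = 6.31*2.53 = 15.9643
Total = 15.9643 - 3.0701 = 12.8942


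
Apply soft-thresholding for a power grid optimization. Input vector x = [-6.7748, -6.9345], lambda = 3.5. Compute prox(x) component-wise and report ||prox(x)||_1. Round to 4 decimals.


Soft-thresholding with lambda = 3.5:
prox(-6.7748) = sign(-6.7748)*max(|-6.7748| - 3.5, 0) = -3.2748
prox(-6.9345) = sign(-6.9345)*max(|-6.9345| - 3.5, 0) = -3.4345
prox(x) = [-3.2748, -3.4345]
||prox(x)||_1 = 3.2748 + 3.4345 = 6.7093


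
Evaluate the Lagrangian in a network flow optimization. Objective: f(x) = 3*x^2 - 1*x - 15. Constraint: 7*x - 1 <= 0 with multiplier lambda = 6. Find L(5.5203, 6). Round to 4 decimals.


Step 1: Evaluate f(x).
f(5.5203) = 3*5.5203^2 - 1*5.5203 - 15 = 70.9008
Step 2: Evaluate g(x).
g(5.5203) = 7*5.5203 - 1 = 37.6421
Step 3: Compute Lagrangian.
L = 70.9008 + 6*37.6421 = 296.7534


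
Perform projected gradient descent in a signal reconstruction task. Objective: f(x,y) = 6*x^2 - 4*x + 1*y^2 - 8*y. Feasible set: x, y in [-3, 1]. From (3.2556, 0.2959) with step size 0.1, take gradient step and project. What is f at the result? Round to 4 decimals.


Step 1: Compute gradient at (3.2556, 0.2959).
grad_x = 2*6*3.2556 - 4 = 35.0672
grad_y = 2*1*0.2959 - 8 = -7.4082
Step 2: Gradient step.
x_raw = 3.2556 - 0.1*35.0672 = -0.2511
y_raw = 0.2959 - 0.1*-7.4082 = 1.0367
Step 3: Project onto [-3, 1].
x_proj = clip(-0.2511) = -0.2511
y_proj = clip(1.0367) = 1.0
Step 4: Evaluate f.
f(-0.2511, 1.0) = -5.6172


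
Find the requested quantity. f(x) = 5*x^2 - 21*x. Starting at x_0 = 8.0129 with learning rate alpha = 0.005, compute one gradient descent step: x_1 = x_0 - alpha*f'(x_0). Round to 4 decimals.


We compute the gradient at x_0 and apply the update.
f'(x) = 10*x - 21
f'(8.0129) = 10*8.0129 - 21 = 59.129
x_1 = 8.0129 - 0.005*59.129 = 7.7173


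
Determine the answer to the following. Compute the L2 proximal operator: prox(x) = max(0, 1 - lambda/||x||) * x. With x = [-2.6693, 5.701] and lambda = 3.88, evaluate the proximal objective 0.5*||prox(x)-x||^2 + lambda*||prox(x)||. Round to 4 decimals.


Step 1: Compute ||x||.
||x|| = 6.295
Step 2: Compute scaling factor.
scale = max(0, 1 - 3.88/6.295) = 0.3836
Step 3: prox(x) = [-1.024, 2.1871]
||prox(x)|| = 2.415
Step 4: Proximal objective.
0.5*||prox-x||^2 = 7.5272
lambda*||prox|| = 9.3702
Total = 16.8973


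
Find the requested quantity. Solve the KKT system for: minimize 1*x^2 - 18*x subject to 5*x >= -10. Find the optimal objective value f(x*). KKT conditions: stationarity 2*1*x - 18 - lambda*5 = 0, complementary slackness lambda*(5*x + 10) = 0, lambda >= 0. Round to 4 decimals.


Step 1: Try lambda = 0 (constraint inactive).
Stationarity: 2*1*x - 18 = 0
x* = 18/(2*1) = 9.0
Check constraint: 5*9.0 = 45.0 >= -10 -- satisfied.
Step 2: Compute optimal value.
f(x*) = 1*9.0^2 - 18*9.0 = -81.0


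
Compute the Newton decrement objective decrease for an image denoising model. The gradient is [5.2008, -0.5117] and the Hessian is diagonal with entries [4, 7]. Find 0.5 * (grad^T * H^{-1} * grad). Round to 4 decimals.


Step 1: H is diagonal, so H^(-1) * g = [1.3002, -0.0731].
Step 2: g^T H^(-1) g = sum_i g_i^2 / H_ii
  = (5.2008)^2/4 + (-0.5117)^2/7
  = 6.7621 + 0.0374 = 6.7995
Step 3: Objective decrease = 0.5 * g^T H^(-1) g = 3.3997


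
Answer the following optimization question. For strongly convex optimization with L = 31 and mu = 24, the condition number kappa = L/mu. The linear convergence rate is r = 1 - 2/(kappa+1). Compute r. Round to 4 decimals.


Step 1: Compute the condition number.
kappa = L/mu = 31/24 = 1.2917
Step 2: Compute the convergence rate.
r = 1 - 2/(kappa + 1) = 1 - 2*mu/(L + mu) = (L - mu)/(L + mu) = 7/55 = 0.1273


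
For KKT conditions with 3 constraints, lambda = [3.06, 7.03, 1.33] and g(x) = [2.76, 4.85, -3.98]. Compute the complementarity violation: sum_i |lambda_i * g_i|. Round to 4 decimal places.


KKT complementary slackness check:
lambda_1 * g_1 = 3.06 * 2.76 = 8.4456
lambda_2 * g_2 = 7.03 * 4.85 = 34.0955
lambda_3 * g_3 = 1.33 * -3.98 = -5.2934
Total violation = 8.4456 + 34.0955 + 5.2934 = 47.8345


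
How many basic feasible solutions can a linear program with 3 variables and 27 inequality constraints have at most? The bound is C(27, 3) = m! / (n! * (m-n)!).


Each vertex corresponds to some choice of n active constraints out of m, so the number of vertices is at most C(m, n) = m! / (n!(m-n)!).
m = 27, n = 3
Numerator: 27 * 26 * 25
Denominator: 3! = 6
C(27, 3) = 2925


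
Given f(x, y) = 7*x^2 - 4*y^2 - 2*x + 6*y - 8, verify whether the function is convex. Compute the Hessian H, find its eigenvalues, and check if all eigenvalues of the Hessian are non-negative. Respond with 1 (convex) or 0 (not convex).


The Hessian of f(x,y) = 7*x^2 - 4*y^2 - 2*x + 6*y - 8 is:
H = [[14, 0], [0, -8]]
Trace = 14 - 8 = 6
Determinant = 14*-8 - (0)^2 = -112
Discriminant = (6)^2 - 4*-112 = 484.0
Eigenvalues: lambda_1 = -8.0, lambda_2 = 14.0
The function is not convex.

0


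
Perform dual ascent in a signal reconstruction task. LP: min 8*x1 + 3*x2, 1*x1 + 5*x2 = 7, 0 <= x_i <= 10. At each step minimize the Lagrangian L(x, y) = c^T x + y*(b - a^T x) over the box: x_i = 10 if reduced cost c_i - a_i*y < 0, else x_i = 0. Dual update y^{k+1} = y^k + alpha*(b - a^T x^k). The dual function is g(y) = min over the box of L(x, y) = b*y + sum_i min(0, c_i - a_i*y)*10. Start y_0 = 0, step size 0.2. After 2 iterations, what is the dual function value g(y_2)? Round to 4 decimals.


Dual ascent for LP: min 8*x1 + 3*x2, 1*x1 + 5*x2 = 7, 0 <= x_i <= 10
Step 1: y^k = 0.0, reduced costs: (8.0, 3.0)
  x^k = (0.0, 0.0), subgradient = b - a^T x = 7.0
  y^{k+1} = 0.0 + 0.2*7.0 = 1.4
Step 2: y^k = 1.4, reduced costs: (6.6, -4.0)
  x^k = (0.0, 10.0), subgradient = b - a^T x = -43.0
  y^{k+1} = 1.4 + 0.2*-43.0 = -7.2
Dual objective at y_2 = -7.2: reduced costs (15.2, 39.0), box minimizer x = (0.0, 0.0)
g(y_2) = b*y + (c1 - a1*y)*x1 + (c2 - a2*y)*x2 = 7*(-7.2) + 15.2*0.0 + 39.0*0.0 = -50.4 + 0.0 + 0.0 = -50.4


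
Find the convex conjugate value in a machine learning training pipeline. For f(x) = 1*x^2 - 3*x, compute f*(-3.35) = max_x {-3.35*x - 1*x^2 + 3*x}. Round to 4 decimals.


f*(y) = sup_x {y*x - a*x^2 - b*x} = sup_x {(y-b)*x - a*x^2}
FOC: (y - b) - 2a*x = 0 => x* = (y - b)/(2a)
x* = (-3.35 + 3)/(2*1) = -0.175
f*(-3.35) = (y-b)^2/(4a) = (-3.35 + 3)^2/(4*1)
= 0.1225/4 = 0.0306


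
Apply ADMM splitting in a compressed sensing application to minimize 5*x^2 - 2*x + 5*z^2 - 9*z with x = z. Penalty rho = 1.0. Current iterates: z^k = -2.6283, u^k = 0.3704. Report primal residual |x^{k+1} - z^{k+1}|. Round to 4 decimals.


ADMM iteration with rho = 1.0, z^k = -2.6283, u^k = 0.3704
Step 1: x-update.
Minimize 5*x^2 - 2*x + (1.0/2)*(x + 2.6283 + 0.3704)^2
FOC: (2*5 + 1.0)*x = 2 + 1.0*(-2.6283 - 0.3704)
x^{k+1} = -0.0908
Step 2: z-update.
Minimize 5*z^2 - 9*z + (1.0/2)*(-0.0908 - z + 0.3704)^2
FOC: (2*5 + 1.0)*z = 9 + 1.0*(-0.0908 + 0.3704)
z^{k+1} = 0.8436
Step 3: u-update.
u^{k+1} = 0.3704 - 0.0908 - 0.8436 = -0.564
Step 4: Primal residual = |-0.0908 - 0.8436| = 0.9344


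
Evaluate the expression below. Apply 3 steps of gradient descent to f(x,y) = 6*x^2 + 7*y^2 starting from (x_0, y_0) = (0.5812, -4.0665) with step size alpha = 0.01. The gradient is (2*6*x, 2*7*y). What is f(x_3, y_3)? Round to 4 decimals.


Gradient descent on f(x,y) = 6*x^2 + 7*y^2.
Starting point: (0.5812, -4.0665), alpha = 0.01
Step 1: grad_x = 2*6*0.5812 = 6.9744, grad_y = 2*7*-4.0665 = -56.931
  x_1 = 0.5812 - 0.01*6.9744 = 0.5115
  y_1 = -4.0665 - 0.01*-56.931 = -3.4972
Step 2: grad_x = 2*6*0.5115 = 6.1375, grad_y = 2*7*-3.4972 = -48.9607
  x_2 = 0.5115 - 0.01*6.1375 = 0.4501
  y_2 = -3.4972 - 0.01*-48.9607 = -3.0076
Step 3: grad_x = 2*6*0.4501 = 5.401, grad_y = 2*7*-3.0076 = -42.1062
  x_3 = 0.4501 - 0.01*5.401 = 0.3961
  y_3 = -3.0076 - 0.01*-42.1062 = -2.5865
f(0.3961, -2.5865) = 6*0.3961^2 + 7*(-2.5865)^2 = 47.7719


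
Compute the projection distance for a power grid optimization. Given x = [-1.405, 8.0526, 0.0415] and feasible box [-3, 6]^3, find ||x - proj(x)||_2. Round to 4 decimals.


Project each component onto [-3, 6].
clip(-1.405) = -1.405, clip(8.0526) = 6.0, clip(0.0415) = 0.0415
Projection = [-1.405, 6.0, 0.0415]
Squared diffs: [0.0, 4.2132, 0.0]
Distance = sqrt(4.2132) = 2.0526


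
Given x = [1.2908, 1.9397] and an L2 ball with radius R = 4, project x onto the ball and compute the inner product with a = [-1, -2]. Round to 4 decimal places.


Step 1: Compute ||x|| (intermediates to 6 decimals).
||x|| = sqrt(1.2908^2 + 1.9397^2) = 2.329936
Step 2: Project.
Since ||x|| <= R, proj = x (no scaling needed).
proj(x) = [1.2908, 1.9397]
Step 3: Dot product.
a^T * proj(x) = -1*1.2908 - 2*1.9397 = -5.1702


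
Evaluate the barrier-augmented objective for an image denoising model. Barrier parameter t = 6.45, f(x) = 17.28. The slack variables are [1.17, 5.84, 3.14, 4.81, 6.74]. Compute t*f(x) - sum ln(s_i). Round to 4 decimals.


Step 1: Compute log-barrier.
ln values: [0.157, 1.7647, 1.1442, 1.5707, 1.9081]
phi = -(0.157 + 1.7647 + 1.1442 + 1.5707 + 1.9081) = -6.5447
Step 2: Compute augmented objective.
t*f(x) = 6.45*17.28 = 111.456
Total = 111.456 - 6.5447 = 104.9113


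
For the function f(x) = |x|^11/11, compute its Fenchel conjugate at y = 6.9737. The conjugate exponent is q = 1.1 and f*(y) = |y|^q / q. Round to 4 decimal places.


The conjugate exponent q satisfies 1/p + 1/q = 1.
p = 11, so q = 11/(11 - 1) = 1.1
|y|^q = 6.9737^1.1 = 8.4686
f*(6.9737) = 8.4686 / 1.1 = 7.6987


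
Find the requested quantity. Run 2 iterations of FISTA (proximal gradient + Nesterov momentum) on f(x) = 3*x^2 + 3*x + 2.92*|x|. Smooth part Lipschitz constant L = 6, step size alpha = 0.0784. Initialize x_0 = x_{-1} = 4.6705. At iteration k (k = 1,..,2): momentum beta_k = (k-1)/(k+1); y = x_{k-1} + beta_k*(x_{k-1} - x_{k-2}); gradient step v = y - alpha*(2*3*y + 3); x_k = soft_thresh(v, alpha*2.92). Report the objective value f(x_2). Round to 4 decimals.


FISTA on f(x) = 3*x^2 + 3*x + 2.92*|x|
L = 6, alpha = 0.0784
Iteration 1: beta = 0.0, y = 4.6705 + 0.0*(4.6705 - 4.6705) = 4.6705
  grad(y) = 31.023, v = y - alpha*grad = 2.2383
  prox(v) = soft_thresh(2.2383, 0.2289) = 2.0094
Iteration 2: beta = 0.3333, y = 2.0094 + 0.3333*(2.0094 - 4.6705) = 1.1223
  grad(y) = 9.734, v = y - alpha*grad = 0.3592
  prox(v) = soft_thresh(0.3592, 0.2289) = 0.1303
f(x_2) = 3*0.1303^2 + 3*0.1303 + 2.92*|0.1303| = 0.822


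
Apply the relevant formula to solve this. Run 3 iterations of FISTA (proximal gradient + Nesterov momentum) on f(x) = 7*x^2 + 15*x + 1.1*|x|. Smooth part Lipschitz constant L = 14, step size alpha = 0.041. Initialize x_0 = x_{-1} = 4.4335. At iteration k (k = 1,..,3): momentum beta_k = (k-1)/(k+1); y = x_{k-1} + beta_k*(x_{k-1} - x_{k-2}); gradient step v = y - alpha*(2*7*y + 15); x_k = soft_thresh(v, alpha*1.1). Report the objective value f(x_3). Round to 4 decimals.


FISTA on f(x) = 7*x^2 + 15*x + 1.1*|x|
L = 14, alpha = 0.041
Iteration 1: beta = 0.0, y = 4.4335 + 0.0*(4.4335 - 4.4335) = 4.4335
  grad(y) = 77.069, v = y - alpha*grad = 1.2737
  prox(v) = soft_thresh(1.2737, 0.0451) = 1.2286
Iteration 2: beta = 0.3333, y = 1.2286 + 0.3333*(1.2286 - 4.4335) = 0.1603
  grad(y) = 17.2437, v = y - alpha*grad = -0.5467
  prox(v) = soft_thresh(-0.5467, 0.0451) = -0.5016
Iteration 3: beta = 0.5, y = -0.5016 + 0.5*(-0.5016 - 1.2286) = -1.3667
  grad(y) = -4.1342, v = y - alpha*grad = -1.1972
  prox(v) = soft_thresh(-1.1972, 0.0451) = -1.1521
f(x_3) = 7*(-1.1521)^2 + 15*(-1.1521) + 1.1*|-1.1521| = -6.7228
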